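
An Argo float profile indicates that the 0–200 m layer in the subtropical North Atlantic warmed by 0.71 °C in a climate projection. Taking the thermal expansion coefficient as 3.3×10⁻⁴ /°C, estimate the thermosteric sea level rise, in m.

Δh = αΔT·H = 3.3×10⁻⁴ × 0.71 × 200 = 0.04686 m

Δh = 0.047 m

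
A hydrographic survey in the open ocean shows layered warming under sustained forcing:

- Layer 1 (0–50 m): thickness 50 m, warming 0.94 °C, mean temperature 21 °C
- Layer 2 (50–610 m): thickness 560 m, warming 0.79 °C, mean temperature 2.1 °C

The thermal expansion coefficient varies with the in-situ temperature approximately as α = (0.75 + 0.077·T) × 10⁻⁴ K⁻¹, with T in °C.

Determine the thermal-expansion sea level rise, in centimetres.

Layer 1: α = (0.75 + 0.077×21)×10⁻⁴ = 2.367×10⁻⁴ K⁻¹
Layer 2: α = (0.75 + 0.077×2.1)×10⁻⁴ = 0.9117×10⁻⁴ K⁻¹
0–50 m: 50 × 0.94 × 2.367×10⁻⁴ = 0.0111249 m
560 × 0.79 × 0.9117×10⁻⁴ = 0.040333608 m
Δh = 0.0111249 + 0.040333608 = 0.051458508 m

about 5.15 cm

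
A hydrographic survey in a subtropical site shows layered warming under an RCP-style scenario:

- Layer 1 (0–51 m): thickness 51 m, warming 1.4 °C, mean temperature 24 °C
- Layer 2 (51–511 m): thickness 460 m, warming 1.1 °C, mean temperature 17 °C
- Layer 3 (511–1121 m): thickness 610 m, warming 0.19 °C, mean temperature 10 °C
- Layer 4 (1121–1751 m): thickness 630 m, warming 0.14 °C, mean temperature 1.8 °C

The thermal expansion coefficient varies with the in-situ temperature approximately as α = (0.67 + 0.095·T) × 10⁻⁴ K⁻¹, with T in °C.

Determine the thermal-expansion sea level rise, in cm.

16.3 cm

Layer 1: α = (0.67 + 0.095×24)×10⁻⁴ = 2.95×10⁻⁴ K⁻¹
Layer 2: α = (0.67 + 0.095×17)×10⁻⁴ = 2.285×10⁻⁴ K⁻¹
Layer 3: α = (0.67 + 0.095×10)×10⁻⁴ = 1.62×10⁻⁴ K⁻¹
Layer 4: α = (0.67 + 0.095×1.8)×10⁻⁴ = 0.841×10⁻⁴ K⁻¹
Layer 1: 51 × 1.4 × 2.95×10⁻⁴ = 0.021063 m
Layer 2: 1.1 × 2.285×10⁻⁴ × 460 = 0.115621 m
0.19 × 1.62×10⁻⁴ × 610 = 0.0187758 m
Layer 4: 0.14 × 630 × 0.841×10⁻⁴ = 0.00741762 m
Δh = 0.021063 + 0.115621 + 0.0187758 + 0.00741762 = 0.16287742 m ≈ 16.3 cm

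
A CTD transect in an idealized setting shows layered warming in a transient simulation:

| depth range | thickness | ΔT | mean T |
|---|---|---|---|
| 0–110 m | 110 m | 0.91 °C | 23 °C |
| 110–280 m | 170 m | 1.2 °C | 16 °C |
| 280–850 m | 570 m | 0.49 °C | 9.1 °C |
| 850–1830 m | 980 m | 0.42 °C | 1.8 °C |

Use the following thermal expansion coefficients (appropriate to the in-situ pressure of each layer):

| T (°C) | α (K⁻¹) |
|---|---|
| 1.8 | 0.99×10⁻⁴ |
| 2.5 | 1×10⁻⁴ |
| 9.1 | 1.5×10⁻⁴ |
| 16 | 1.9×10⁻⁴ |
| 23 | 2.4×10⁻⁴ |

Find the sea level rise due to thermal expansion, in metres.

about 0.145 m

Layer 1 at 23 °C → α = 2.4×10⁻⁴ K⁻¹
Layer 2 at 16 °C → α = 1.9×10⁻⁴ K⁻¹
Layer 3 at 9.1 °C → α = 1.5×10⁻⁴ K⁻¹
Layer 4 at 1.8 °C → α = 0.99×10⁻⁴ K⁻¹
0–110 m: 0.91 × 110 × 2.4×10⁻⁴ = 0.024024 m
170 × 1.9×10⁻⁴ × 1.2 = 0.03876 m
280–850 m: 570 × 0.49 × 1.5×10⁻⁴ = 0.041895 m
0.99×10⁻⁴ × 980 × 0.42 = 0.0407484 m
Δh = 0.024024 + 0.03876 + 0.041895 + 0.0407484 = 0.1454274 m ≈ 0.145 m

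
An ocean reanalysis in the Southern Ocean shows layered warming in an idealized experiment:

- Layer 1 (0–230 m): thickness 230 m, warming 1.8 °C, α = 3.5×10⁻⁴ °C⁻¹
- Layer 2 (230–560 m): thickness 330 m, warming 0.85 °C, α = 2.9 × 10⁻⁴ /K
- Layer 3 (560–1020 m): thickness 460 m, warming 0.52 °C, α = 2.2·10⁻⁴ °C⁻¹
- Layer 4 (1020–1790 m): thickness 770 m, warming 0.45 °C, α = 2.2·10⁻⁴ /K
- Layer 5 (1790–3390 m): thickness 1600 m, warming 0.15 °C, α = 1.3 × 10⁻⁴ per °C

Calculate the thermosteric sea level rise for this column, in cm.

3.5×10⁻⁴ × 1.8 × 230 = 0.14490 m
230–560 m: 330 × 2.9×10⁻⁴ × 0.85 = 0.081345 m
Layer 3: 2.2×10⁻⁴ × 0.52 × 460 = 0.052624 m
1020–1790 m: 0.45 × 2.2×10⁻⁴ × 770 = 0.07623 m
Layer 5: 0.15 × 1.3×10⁻⁴ × 1600 = 0.03120 m
Δh = 0.14490 + 0.081345 + 0.052624 + 0.07623 + 0.03120 = 0.386299 m

about 38.6 cm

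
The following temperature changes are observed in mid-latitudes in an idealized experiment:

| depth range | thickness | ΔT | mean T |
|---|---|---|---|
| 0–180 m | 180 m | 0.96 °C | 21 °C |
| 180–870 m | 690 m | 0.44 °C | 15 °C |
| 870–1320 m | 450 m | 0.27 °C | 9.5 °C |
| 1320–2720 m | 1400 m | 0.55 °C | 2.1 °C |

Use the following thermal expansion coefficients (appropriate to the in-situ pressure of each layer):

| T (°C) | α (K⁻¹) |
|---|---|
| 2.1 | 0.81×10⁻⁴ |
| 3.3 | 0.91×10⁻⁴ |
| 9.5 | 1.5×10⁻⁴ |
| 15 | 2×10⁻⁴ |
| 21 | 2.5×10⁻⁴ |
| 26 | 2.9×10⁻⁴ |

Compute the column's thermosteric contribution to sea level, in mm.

Layer 1 at 21 °C → α = 2.5×10⁻⁴ K⁻¹
Layer 2 at 15 °C → α = 2×10⁻⁴ K⁻¹
Layer 3 at 9.5 °C → α = 1.5×10⁻⁴ K⁻¹
Layer 4 at 2.1 °C → α = 0.81×10⁻⁴ K⁻¹
2.5×10⁻⁴ × 180 × 0.96 = 0.04320 m
180–870 m: 0.44 × 2×10⁻⁴ × 690 = 0.06072 m
870–1320 m: 1.5×10⁻⁴ × 450 × 0.27 = 0.018225 m
Layer 4: 1400 × 0.55 × 0.81×10⁻⁴ = 0.06237 m
Δh = 0.04320 + 0.06072 + 0.018225 + 0.06237 = 0.184515 m ≈ 180 mm

about 180 mm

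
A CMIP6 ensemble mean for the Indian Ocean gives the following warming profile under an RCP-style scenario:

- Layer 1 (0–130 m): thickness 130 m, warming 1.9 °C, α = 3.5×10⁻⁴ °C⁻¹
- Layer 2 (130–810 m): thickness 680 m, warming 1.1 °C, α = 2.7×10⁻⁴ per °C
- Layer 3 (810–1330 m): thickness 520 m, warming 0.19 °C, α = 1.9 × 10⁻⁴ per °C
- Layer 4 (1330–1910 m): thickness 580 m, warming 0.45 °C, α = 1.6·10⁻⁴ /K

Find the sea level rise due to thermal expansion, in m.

about 0.349 m

0–130 m: 3.5×10⁻⁴ × 1.9 × 130 = 0.08645 m
2.7×10⁻⁴ × 680 × 1.1 = 0.20196 m
Layer 3: 0.19 × 520 × 1.9×10⁻⁴ = 0.018772 m
Layer 4: 1.6×10⁻⁴ × 580 × 0.45 = 0.04176 m
Δh = 0.08645 + 0.20196 + 0.018772 + 0.04176 = 0.348942 m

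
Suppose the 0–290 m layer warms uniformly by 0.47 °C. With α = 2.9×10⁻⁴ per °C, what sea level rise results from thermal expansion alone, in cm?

about 3.95 cm

Δh = αΔT·H = 2.9×10⁻⁴ × 0.47 × 290 = 0.039527 m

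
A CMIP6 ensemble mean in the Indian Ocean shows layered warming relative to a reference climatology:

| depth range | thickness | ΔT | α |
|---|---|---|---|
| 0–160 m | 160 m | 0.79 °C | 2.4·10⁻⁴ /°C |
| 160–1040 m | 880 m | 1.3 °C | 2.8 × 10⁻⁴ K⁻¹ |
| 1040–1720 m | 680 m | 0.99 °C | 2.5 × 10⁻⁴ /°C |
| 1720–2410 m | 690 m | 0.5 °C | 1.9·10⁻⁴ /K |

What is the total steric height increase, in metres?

2.4×10⁻⁴ × 160 × 0.79 = 0.030336 m
1.3 × 880 × 2.8×10⁻⁴ = 0.32032 m
1040–1720 m: 0.99 × 680 × 2.5×10⁻⁴ = 0.16830 m
1720–2410 m: 690 × 0.5 × 1.9×10⁻⁴ = 0.06555 m
Δh = 0.030336 + 0.32032 + 0.16830 + 0.06555 = 0.584506 m ≈ 0.585 m

Δh ≈ 0.585 m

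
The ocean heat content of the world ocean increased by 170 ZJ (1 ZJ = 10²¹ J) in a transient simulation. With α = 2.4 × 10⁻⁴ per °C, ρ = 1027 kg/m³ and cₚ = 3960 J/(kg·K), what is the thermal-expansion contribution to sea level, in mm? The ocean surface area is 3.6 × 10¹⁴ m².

Per unit area: Q = 170×10²¹ / (3.6×10¹⁴) ≈ 4.722×10⁸ J/m²
Δh = αQ/(ρcₚ) = 2.4×10⁻⁴ × 4.722×10⁸ / (1027 × 3960) ≈ 0.027866 m

Δh = 27.9 mm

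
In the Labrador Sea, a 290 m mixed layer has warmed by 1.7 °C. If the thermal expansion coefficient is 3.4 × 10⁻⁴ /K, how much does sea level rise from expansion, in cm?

Δh = αΔT·H = 3.4×10⁻⁴ × 1.7 × 290 = 0.16762 m

about 17 cm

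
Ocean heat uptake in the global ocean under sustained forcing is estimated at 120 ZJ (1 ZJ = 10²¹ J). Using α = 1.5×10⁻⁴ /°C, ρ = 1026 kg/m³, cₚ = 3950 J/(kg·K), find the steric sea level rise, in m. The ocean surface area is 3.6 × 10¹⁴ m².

Per unit area: Q = 120×10²¹ / (3.6×10¹⁴) ≈ 3.333×10⁸ J/m²
Δh = αQ/(ρcₚ) = 1.5×10⁻⁴ × 3.333×10⁸ / (1026 × 3950) ≈ 0.012336 m

Δh ≈ 0.0123 m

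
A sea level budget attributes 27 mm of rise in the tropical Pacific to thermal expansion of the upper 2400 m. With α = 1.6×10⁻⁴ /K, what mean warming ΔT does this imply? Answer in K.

ΔT = Δh/(αH) = 0.027 / (1.6×10⁻⁴ × 2400) ≈ 0.07031 K

about 0.070 K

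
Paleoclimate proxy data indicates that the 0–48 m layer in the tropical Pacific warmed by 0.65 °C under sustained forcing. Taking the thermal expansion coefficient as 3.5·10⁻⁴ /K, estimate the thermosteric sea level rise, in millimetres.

Δh = αΔT·H = 3.5×10⁻⁴ × 0.65 × 48 = 0.01092 m

about 10.9 mm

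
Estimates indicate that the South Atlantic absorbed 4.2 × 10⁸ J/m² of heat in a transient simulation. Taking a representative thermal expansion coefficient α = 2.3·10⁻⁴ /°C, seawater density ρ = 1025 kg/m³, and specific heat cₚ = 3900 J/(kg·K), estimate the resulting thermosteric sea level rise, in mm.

Δh = αQ/(ρcₚ) = 2.3×10⁻⁴ × 4.2×10⁸ / (1025 × 3900) ≈ 0.024165 m

24.2 mm of thermosteric rise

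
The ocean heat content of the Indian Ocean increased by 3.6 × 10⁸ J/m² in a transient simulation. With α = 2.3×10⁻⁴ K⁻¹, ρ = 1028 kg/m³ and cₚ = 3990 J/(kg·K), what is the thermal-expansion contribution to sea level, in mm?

Δh = αQ/(ρcₚ) = 2.3×10⁻⁴ × 3.6×10⁸ / (1028 × 3990) ≈ 0.020187 m

Δh ≈ 20.2 mm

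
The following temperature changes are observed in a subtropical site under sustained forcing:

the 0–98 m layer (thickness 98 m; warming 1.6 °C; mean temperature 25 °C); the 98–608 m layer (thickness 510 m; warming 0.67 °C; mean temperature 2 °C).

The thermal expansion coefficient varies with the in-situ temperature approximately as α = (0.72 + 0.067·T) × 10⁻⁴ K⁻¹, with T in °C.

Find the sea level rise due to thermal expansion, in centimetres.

Layer 1: α = (0.72 + 0.067×25)×10⁻⁴ = 2.395×10⁻⁴ K⁻¹
Layer 2: α = (0.72 + 0.067×2)×10⁻⁴ = 0.854×10⁻⁴ K⁻¹
1.6 × 98 × 2.395×10⁻⁴ = 0.0375536 m
Layer 2: 510 × 0.67 × 0.854×10⁻⁴ = 0.02918118 m
Δh = 0.0375536 + 0.02918118 = 0.06673478 m ≈ 6.67 cm

about 6.67 cm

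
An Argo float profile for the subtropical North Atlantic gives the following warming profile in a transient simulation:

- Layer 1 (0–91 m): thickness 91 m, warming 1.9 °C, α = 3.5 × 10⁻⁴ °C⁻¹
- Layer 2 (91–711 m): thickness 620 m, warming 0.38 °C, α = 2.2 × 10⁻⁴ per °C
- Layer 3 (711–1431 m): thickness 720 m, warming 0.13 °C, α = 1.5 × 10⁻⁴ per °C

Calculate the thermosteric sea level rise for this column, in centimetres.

91 × 3.5×10⁻⁴ × 1.9 = 0.060515 m
Layer 2: 0.38 × 2.2×10⁻⁴ × 620 = 0.051832 m
711–1431 m: 1.5×10⁻⁴ × 720 × 0.13 = 0.01404 m
Δh = 0.060515 + 0.051832 + 0.01404 = 0.126387 m ≈ 13 cm

13 cm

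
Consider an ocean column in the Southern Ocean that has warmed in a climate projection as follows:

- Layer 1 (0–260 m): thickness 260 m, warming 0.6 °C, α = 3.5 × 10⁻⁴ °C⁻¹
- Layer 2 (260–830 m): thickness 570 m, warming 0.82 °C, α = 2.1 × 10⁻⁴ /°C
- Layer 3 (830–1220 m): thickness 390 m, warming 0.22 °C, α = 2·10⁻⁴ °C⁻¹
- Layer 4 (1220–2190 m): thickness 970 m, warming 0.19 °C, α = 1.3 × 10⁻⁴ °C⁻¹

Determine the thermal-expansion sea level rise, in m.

Layer 1: 0.6 × 260 × 3.5×10⁻⁴ = 0.05460 m
260–830 m: 2.1×10⁻⁴ × 0.82 × 570 = 0.098154 m
0.22 × 390 × 2×10⁻⁴ = 0.01716 m
970 × 0.19 × 1.3×10⁻⁴ = 0.023959 m
Δh = 0.05460 + 0.098154 + 0.01716 + 0.023959 = 0.193873 m

Δh ≈ 0.194 m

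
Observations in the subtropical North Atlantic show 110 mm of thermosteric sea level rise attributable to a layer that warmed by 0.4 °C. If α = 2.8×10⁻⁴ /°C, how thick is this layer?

H = Δh/(αΔT) = 0.11 / (2.8×10⁻⁴ × 0.4) ≈ 982.1 m

H ≈ 982 m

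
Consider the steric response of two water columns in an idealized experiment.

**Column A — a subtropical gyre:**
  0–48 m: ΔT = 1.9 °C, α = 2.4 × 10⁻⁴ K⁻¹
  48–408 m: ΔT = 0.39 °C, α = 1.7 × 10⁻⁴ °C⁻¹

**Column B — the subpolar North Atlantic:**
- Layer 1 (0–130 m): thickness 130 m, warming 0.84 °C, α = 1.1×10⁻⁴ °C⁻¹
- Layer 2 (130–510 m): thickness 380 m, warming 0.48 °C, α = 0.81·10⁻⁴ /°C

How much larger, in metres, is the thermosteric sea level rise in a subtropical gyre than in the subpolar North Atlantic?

0.019 m

A 0–48 m: 1.9 × 48 × 2.4×10⁻⁴ = 0.021888 m
A Layer 2: 0.39 × 360 × 1.7×10⁻⁴ = 0.023868 m
A total: 0.045756 m
B 1.1×10⁻⁴ × 130 × 0.84 = 0.012012 m
B 0.81×10⁻⁴ × 380 × 0.48 = 0.0147744 m
B total: 0.0267864 m
Difference: 0.045756 − 0.0267864 = 0.0189696 m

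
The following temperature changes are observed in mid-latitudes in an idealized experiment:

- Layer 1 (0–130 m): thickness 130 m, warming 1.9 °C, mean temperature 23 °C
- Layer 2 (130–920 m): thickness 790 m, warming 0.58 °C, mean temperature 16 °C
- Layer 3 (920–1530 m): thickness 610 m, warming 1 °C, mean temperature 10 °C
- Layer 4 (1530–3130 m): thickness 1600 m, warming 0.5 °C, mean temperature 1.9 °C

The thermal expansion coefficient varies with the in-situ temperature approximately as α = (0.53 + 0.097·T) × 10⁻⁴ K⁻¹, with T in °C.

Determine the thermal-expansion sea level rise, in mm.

Δh = 312 mm

Layer 1: α = (0.53 + 0.097×23)×10⁻⁴ = 2.761×10⁻⁴ K⁻¹
Layer 2: α = (0.53 + 0.097×16)×10⁻⁴ = 2.082×10⁻⁴ K⁻¹
Layer 3: α = (0.53 + 0.097×10)×10⁻⁴ = 1.5×10⁻⁴ K⁻¹
Layer 4: α = (0.53 + 0.097×1.9)×10⁻⁴ = 0.7143×10⁻⁴ K⁻¹
0–130 m: 1.9 × 2.761×10⁻⁴ × 130 = 0.0681967 m
130–920 m: 0.58 × 2.082×10⁻⁴ × 790 = 0.09539724 m
1 × 1.5×10⁻⁴ × 610 = 0.09150 m
Layer 4: 1600 × 0.7143×10⁻⁴ × 0.5 = 0.057144 m
Δh = 0.0681967 + 0.09539724 + 0.09150 + 0.057144 = 0.31223794 m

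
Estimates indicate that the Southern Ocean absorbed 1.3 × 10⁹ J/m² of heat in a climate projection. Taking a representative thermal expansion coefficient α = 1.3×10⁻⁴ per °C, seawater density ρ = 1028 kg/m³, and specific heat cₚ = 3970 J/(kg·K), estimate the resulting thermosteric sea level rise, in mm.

Δh = 41.4 mm

Δh = αQ/(ρcₚ) = 1.3×10⁻⁴ × 1.3×10⁹ / (1028 × 3970) ≈ 0.04141 m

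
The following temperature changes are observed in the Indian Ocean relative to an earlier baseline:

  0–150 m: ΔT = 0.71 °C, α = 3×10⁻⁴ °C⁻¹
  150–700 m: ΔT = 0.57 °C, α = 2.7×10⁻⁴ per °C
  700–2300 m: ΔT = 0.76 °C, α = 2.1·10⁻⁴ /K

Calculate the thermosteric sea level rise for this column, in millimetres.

Layer 1: 3×10⁻⁴ × 0.71 × 150 = 0.03195 m
Layer 2: 0.57 × 550 × 2.7×10⁻⁴ = 0.084645 m
Layer 3: 1600 × 2.1×10⁻⁴ × 0.76 = 0.25536 m
Δh = 0.03195 + 0.084645 + 0.25536 = 0.371955 m

about 370 mm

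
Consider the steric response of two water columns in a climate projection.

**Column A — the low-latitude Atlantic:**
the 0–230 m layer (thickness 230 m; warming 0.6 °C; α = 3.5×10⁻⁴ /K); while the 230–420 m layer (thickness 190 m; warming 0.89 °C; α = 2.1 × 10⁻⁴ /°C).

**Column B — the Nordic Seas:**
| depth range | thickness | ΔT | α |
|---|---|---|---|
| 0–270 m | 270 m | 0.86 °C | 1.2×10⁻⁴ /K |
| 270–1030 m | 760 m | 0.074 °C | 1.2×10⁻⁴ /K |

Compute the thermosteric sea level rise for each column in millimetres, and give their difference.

Δh_A ≈ 83.8 mm, Δh_B ≈ 34.6 mm; difference ≈ 49.2 mm

A 3.5×10⁻⁴ × 230 × 0.6 = 0.04830 m
A Layer 2: 2.1×10⁻⁴ × 0.89 × 190 = 0.035511 m
A total: 0.083811 m
B Layer 1: 270 × 0.86 × 1.2×10⁻⁴ = 0.027864 m
B 1.2×10⁻⁴ × 0.074 × 760 = 0.0067488 m
B total: 0.0346128 m
Difference: 0.083811 − 0.0346128 = 0.0491982 m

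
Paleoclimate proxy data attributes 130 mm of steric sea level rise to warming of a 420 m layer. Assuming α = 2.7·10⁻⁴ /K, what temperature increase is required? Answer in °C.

ΔT = Δh/(αH) = 0.13 / (2.7×10⁻⁴ × 420) ≈ 1.146 °C

about 1.1 °C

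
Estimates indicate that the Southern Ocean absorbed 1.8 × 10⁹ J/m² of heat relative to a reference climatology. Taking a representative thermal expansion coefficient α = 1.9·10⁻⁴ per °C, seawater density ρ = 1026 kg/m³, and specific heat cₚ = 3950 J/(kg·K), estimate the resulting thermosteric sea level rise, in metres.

Δh = αQ/(ρcₚ) = 1.9×10⁻⁴ × 1.8×10⁹ / (1026 × 3950) ≈ 0.084388 m

about 0.0844 m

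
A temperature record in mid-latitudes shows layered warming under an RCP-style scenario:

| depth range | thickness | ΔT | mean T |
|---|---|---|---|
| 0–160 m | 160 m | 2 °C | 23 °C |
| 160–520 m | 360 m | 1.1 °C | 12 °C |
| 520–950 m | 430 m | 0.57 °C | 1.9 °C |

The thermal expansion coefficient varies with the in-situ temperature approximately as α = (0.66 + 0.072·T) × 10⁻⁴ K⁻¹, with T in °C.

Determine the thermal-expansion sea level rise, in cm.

Layer 1: α = (0.66 + 0.072×23)×10⁻⁴ = 2.316×10⁻⁴ K⁻¹
Layer 2: α = (0.66 + 0.072×12)×10⁻⁴ = 1.524×10⁻⁴ K⁻¹
Layer 3: α = (0.66 + 0.072×1.9)×10⁻⁴ = 0.7968×10⁻⁴ K⁻¹
Layer 1: 160 × 2 × 2.316×10⁻⁴ = 0.074112 m
160–520 m: 1.1 × 360 × 1.524×10⁻⁴ = 0.0603504 m
Layer 3: 430 × 0.57 × 0.7968×10⁻⁴ = 0.019529568 m
Δh = 0.074112 + 0.0603504 + 0.019529568 = 0.153991968 m ≈ 15.4 cm

Δh = 15.4 cm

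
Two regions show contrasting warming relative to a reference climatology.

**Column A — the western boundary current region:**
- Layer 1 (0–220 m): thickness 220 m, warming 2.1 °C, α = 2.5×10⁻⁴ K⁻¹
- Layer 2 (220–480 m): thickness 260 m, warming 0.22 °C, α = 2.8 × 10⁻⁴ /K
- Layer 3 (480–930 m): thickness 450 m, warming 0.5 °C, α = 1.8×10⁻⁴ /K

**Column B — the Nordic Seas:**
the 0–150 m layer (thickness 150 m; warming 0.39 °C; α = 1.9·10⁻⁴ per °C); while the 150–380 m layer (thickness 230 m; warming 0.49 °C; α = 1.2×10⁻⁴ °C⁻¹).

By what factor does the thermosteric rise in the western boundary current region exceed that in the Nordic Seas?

A 0–220 m: 2.1 × 2.5×10⁻⁴ × 220 = 0.11550 m
A Layer 2: 0.22 × 260 × 2.8×10⁻⁴ = 0.016016 m
A Layer 3: 0.5 × 1.8×10⁻⁴ × 450 = 0.04050 m
A total: 0.172016 m
B 1.9×10⁻⁴ × 150 × 0.39 = 0.011115 m
B 0.49 × 1.2×10⁻⁴ × 230 = 0.013524 m
B total: 0.024639 m
Ratio: 0.172016 / 0.024639 ≈ 6.981

≈ 7.0×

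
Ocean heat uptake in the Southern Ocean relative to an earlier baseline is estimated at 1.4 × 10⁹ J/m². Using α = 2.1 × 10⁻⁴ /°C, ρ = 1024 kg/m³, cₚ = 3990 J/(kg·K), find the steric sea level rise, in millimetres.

Δh = αQ/(ρcₚ) = 2.1×10⁻⁴ × 1.4×10⁹ / (1024 × 3990) ≈ 0.071957 m

Δh = 72.0 mm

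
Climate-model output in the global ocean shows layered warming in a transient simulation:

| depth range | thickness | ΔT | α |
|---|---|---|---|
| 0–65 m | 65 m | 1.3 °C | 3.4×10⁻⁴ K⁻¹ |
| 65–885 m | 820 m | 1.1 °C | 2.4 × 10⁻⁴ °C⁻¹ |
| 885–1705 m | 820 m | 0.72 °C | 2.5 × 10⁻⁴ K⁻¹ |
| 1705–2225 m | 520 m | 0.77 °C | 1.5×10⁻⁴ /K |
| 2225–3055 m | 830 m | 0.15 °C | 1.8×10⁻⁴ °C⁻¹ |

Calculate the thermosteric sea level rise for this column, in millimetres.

Layer 1: 1.3 × 3.4×10⁻⁴ × 65 = 0.02873 m
Layer 2: 1.1 × 2.4×10⁻⁴ × 820 = 0.21648 m
Layer 3: 2.5×10⁻⁴ × 820 × 0.72 = 0.14760 m
1705–2225 m: 0.77 × 1.5×10⁻⁴ × 520 = 0.06006 m
0.15 × 1.8×10⁻⁴ × 830 = 0.02241 m
Δh = 0.02873 + 0.21648 + 0.14760 + 0.06006 + 0.02241 = 0.47528 m

about 475 mm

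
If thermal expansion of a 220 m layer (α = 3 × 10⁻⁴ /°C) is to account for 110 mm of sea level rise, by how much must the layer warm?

about 1.67 K

ΔT = Δh/(αH) = 0.11 / (3×10⁻⁴ × 220) ≈ 1.667 K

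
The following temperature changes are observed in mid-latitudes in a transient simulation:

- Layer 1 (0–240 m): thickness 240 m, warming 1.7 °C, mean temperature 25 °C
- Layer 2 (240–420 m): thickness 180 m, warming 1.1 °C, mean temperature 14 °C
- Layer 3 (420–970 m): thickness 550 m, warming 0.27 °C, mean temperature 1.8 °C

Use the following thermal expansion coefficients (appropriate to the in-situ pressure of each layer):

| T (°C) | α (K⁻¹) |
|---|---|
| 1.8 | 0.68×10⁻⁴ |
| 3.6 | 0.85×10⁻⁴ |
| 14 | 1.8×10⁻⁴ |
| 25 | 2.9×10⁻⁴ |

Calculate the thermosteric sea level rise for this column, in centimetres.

Layer 1 at 25 °C → α = 2.9×10⁻⁴ K⁻¹
Layer 2 at 14 °C → α = 1.8×10⁻⁴ K⁻¹
Layer 3 at 1.8 °C → α = 0.68×10⁻⁴ K⁻¹
240 × 1.7 × 2.9×10⁻⁴ = 0.11832 m
Layer 2: 1.8×10⁻⁴ × 180 × 1.1 = 0.03564 m
Layer 3: 0.68×10⁻⁴ × 0.27 × 550 = 0.010098 m
Δh = 0.11832 + 0.03564 + 0.010098 = 0.164058 m ≈ 16.4 cm

Δh = 16.4 cm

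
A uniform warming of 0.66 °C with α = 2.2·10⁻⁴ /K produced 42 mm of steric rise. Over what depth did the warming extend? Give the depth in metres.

H = Δh/(αΔT) = 0.042 / (2.2×10⁻⁴ × 0.66) ≈ 289.3 m

H ≈ 289 m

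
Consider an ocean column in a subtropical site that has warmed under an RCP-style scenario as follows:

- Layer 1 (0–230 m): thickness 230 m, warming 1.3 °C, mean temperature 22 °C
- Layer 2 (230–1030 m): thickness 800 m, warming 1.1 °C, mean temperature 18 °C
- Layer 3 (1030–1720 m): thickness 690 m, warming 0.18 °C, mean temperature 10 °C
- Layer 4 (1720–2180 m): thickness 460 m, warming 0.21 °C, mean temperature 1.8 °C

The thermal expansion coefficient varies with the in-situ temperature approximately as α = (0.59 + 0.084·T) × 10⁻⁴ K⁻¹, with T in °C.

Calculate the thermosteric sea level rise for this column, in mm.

Layer 1: α = (0.59 + 0.084×22)×10⁻⁴ = 2.438×10⁻⁴ K⁻¹
Layer 2: α = (0.59 + 0.084×18)×10⁻⁴ = 2.102×10⁻⁴ K⁻¹
Layer 3: α = (0.59 + 0.084×10)×10⁻⁴ = 1.43×10⁻⁴ K⁻¹
Layer 4: α = (0.59 + 0.084×1.8)×10⁻⁴ = 0.7412×10⁻⁴ K⁻¹
0–230 m: 1.3 × 230 × 2.438×10⁻⁴ = 0.0728962 m
230–1030 m: 800 × 1.1 × 2.102×10⁻⁴ = 0.184976 m
690 × 1.43×10⁻⁴ × 0.18 = 0.0177606 m
Layer 4: 460 × 0.21 × 0.7412×10⁻⁴ = 0.007159992 m
Δh = 0.0728962 + 0.184976 + 0.0177606 + 0.007159992 = 0.282792792 m ≈ 283 mm

Δh ≈ 283 mm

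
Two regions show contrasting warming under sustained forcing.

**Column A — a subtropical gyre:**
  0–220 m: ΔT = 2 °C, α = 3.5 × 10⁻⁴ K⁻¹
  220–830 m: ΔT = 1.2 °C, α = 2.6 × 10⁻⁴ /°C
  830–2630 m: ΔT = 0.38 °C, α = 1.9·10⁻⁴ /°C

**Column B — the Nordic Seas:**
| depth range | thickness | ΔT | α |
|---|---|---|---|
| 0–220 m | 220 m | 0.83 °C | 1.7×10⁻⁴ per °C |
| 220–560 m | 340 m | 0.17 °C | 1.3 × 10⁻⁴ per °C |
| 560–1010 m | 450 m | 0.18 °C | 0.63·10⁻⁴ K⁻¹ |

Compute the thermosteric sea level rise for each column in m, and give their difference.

A Layer 1: 3.5×10⁻⁴ × 220 × 2 = 0.15400 m
A 1.2 × 610 × 2.6×10⁻⁴ = 0.19032 m
A Layer 3: 1.9×10⁻⁴ × 0.38 × 1800 = 0.12996 m
A total: 0.47428 m
B 0–220 m: 0.83 × 1.7×10⁻⁴ × 220 = 0.031042 m
B 0.17 × 1.3×10⁻⁴ × 340 = 0.007514 m
B Layer 3: 0.18 × 450 × 0.63×10⁻⁴ = 0.005103 m
B total: 0.043659 m
Difference: 0.47428 − 0.043659 = 0.430621 m

Δh_A ≈ 0.47 m, Δh_B ≈ 0.044 m; difference ≈ 0.43 m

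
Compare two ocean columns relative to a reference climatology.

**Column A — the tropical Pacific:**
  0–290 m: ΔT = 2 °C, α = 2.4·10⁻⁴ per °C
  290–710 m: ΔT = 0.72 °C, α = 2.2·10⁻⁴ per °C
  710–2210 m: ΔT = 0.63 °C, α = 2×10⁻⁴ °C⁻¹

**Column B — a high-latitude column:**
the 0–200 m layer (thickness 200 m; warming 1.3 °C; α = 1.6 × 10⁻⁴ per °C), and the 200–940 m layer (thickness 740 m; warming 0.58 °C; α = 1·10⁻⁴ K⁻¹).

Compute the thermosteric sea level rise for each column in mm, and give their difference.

Δh_A ≈ 390 mm, Δh_B ≈ 85 mm; difference ≈ 310 mm

A 2 × 2.4×10⁻⁴ × 290 = 0.13920 m
A 2.2×10⁻⁴ × 420 × 0.72 = 0.066528 m
A Layer 3: 0.63 × 2×10⁻⁴ × 1500 = 0.18900 m
A total: 0.394728 m
B 0–200 m: 200 × 1.6×10⁻⁴ × 1.3 = 0.04160 m
B 740 × 0.58 × 1×10⁻⁴ = 0.04292 m
B total: 0.08452 m
Difference: 0.394728 − 0.08452 = 0.310208 m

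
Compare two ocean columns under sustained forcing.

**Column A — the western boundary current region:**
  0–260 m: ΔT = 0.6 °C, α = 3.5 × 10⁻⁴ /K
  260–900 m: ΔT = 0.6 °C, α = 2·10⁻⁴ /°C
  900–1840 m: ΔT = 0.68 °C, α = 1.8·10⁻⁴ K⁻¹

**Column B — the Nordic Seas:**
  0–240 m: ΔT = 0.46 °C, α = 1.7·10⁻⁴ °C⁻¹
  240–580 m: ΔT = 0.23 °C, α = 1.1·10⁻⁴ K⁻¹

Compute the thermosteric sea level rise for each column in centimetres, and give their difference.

A: 24.6 cm; B: 2.74 cm; difference 21.9 cm

A 0–260 m: 260 × 3.5×10⁻⁴ × 0.6 = 0.05460 m
A Layer 2: 640 × 2×10⁻⁴ × 0.6 = 0.07680 m
A Layer 3: 0.68 × 940 × 1.8×10⁻⁴ = 0.115056 m
A total: 0.246456 m
B 0–240 m: 0.46 × 240 × 1.7×10⁻⁴ = 0.018768 m
B 240–580 m: 340 × 1.1×10⁻⁴ × 0.23 = 0.008602 m
B total: 0.02737 m
Difference: 0.246456 − 0.02737 = 0.219086 m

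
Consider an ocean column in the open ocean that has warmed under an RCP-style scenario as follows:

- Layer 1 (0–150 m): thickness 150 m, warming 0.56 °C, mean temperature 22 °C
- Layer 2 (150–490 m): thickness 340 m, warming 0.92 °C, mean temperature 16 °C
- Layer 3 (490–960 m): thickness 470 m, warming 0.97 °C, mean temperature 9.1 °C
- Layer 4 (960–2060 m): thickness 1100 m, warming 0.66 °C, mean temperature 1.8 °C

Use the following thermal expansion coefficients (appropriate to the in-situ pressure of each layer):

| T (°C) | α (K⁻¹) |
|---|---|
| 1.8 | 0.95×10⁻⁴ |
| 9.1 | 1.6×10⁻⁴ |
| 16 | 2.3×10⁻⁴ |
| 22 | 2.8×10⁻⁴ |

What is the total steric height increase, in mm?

Layer 1 at 22 °C → α = 2.8×10⁻⁴ K⁻¹
Layer 2 at 16 °C → α = 2.3×10⁻⁴ K⁻¹
Layer 3 at 9.1 °C → α = 1.6×10⁻⁴ K⁻¹
Layer 4 at 1.8 °C → α = 0.95×10⁻⁴ K⁻¹
Layer 1: 150 × 2.8×10⁻⁴ × 0.56 = 0.02352 m
340 × 0.92 × 2.3×10⁻⁴ = 0.071944 m
0.97 × 470 × 1.6×10⁻⁴ = 0.072944 m
Layer 4: 0.95×10⁻⁴ × 0.66 × 1100 = 0.06897 m
Δh = 0.02352 + 0.071944 + 0.072944 + 0.06897 = 0.237378 m ≈ 237 mm

Δh = 237 mm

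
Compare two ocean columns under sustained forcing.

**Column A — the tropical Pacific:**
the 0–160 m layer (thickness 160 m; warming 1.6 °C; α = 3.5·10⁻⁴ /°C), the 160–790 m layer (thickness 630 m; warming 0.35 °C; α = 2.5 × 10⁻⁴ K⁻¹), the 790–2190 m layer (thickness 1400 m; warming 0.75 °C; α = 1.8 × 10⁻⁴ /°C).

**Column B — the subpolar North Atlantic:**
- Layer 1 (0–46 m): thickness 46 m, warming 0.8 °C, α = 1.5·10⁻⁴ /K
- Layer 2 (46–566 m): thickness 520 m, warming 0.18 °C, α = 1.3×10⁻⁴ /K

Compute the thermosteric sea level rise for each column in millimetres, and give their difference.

A: 330 mm; B: 18 mm; difference 320 mm

A Layer 1: 3.5×10⁻⁴ × 1.6 × 160 = 0.08960 m
A 160–790 m: 0.35 × 630 × 2.5×10⁻⁴ = 0.055125 m
A 790–2190 m: 0.75 × 1.8×10⁻⁴ × 1400 = 0.18900 m
A total: 0.333725 m
B Layer 1: 46 × 0.8 × 1.5×10⁻⁴ = 0.00552 m
B Layer 2: 1.3×10⁻⁴ × 0.18 × 520 = 0.012168 m
B total: 0.017688 m
Difference: 0.333725 − 0.017688 = 0.316037 m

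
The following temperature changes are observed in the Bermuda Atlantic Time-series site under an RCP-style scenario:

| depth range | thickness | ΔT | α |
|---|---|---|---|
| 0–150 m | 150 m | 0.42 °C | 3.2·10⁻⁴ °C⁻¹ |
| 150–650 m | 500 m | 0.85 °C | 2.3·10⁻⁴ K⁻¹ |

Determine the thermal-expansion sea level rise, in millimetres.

150 × 3.2×10⁻⁴ × 0.42 = 0.02016 m
Layer 2: 2.3×10⁻⁴ × 0.85 × 500 = 0.09775 m
Δh = 0.02016 + 0.09775 = 0.11791 m ≈ 120 mm

120 mm of thermosteric rise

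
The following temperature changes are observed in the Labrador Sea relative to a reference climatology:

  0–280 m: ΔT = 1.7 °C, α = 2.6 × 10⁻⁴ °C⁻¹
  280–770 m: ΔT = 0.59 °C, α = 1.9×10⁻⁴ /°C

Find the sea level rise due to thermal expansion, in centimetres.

18 cm

Layer 1: 2.6×10⁻⁴ × 280 × 1.7 = 0.12376 m
280–770 m: 1.9×10⁻⁴ × 0.59 × 490 = 0.054929 m
Δh = 0.12376 + 0.054929 = 0.178689 m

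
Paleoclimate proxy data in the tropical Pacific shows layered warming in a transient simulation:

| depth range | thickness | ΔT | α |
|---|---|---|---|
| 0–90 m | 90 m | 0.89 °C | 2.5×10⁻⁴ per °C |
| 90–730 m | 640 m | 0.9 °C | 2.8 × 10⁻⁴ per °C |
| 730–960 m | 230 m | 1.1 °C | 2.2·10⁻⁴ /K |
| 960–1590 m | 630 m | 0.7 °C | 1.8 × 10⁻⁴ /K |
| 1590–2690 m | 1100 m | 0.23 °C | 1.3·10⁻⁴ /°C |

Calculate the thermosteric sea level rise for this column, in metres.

about 0.349 m

0.89 × 2.5×10⁻⁴ × 90 = 0.020025 m
90–730 m: 2.8×10⁻⁴ × 640 × 0.9 = 0.16128 m
730–960 m: 230 × 1.1 × 2.2×10⁻⁴ = 0.05566 m
Layer 4: 0.7 × 630 × 1.8×10⁻⁴ = 0.07938 m
1.3×10⁻⁴ × 1100 × 0.23 = 0.03289 m
Δh = 0.020025 + 0.16128 + 0.05566 + 0.07938 + 0.03289 = 0.349235 m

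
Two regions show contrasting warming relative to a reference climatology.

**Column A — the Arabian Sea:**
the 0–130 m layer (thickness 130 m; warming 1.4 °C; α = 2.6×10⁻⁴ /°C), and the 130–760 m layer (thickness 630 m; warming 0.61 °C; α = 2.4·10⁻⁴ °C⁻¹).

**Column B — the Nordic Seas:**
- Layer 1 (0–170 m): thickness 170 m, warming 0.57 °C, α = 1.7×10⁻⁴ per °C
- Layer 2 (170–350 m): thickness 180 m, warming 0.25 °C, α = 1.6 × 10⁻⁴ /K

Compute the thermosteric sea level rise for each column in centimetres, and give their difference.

A 2.6×10⁻⁴ × 1.4 × 130 = 0.04732 m
A 630 × 0.61 × 2.4×10⁻⁴ = 0.092232 m
A total: 0.139552 m
B Layer 1: 1.7×10⁻⁴ × 0.57 × 170 = 0.016473 m
B Layer 2: 180 × 0.25 × 1.6×10⁻⁴ = 0.00720 m
B total: 0.023673 m
Difference: 0.139552 − 0.023673 = 0.115879 m

Δh_A ≈ 14 cm, Δh_B ≈ 2.4 cm; difference ≈ 12 cm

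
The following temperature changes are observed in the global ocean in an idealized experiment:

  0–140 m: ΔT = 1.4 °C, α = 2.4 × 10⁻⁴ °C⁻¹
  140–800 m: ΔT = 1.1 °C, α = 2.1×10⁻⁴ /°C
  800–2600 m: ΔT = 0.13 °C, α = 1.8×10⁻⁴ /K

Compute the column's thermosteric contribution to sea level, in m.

Layer 1: 2.4×10⁻⁴ × 1.4 × 140 = 0.04704 m
140–800 m: 1.1 × 660 × 2.1×10⁻⁴ = 0.15246 m
800–2600 m: 1.8×10⁻⁴ × 1800 × 0.13 = 0.04212 m
Δh = 0.04704 + 0.15246 + 0.04212 = 0.24162 m ≈ 0.242 m

0.242 m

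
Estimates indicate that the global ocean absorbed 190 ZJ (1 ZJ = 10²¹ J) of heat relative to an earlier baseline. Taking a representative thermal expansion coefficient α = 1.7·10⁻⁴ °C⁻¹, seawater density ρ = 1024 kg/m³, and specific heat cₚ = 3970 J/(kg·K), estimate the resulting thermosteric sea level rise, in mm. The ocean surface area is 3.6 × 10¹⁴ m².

Per unit area: Q = 190×10²¹ / (3.6×10¹⁴) ≈ 5.278×10⁸ J/m²
Δh = αQ/(ρcₚ) = 1.7×10⁻⁴ × 5.278×10⁸ / (1024 × 3970) ≈ 0.022071 m

22.1 mm of thermosteric rise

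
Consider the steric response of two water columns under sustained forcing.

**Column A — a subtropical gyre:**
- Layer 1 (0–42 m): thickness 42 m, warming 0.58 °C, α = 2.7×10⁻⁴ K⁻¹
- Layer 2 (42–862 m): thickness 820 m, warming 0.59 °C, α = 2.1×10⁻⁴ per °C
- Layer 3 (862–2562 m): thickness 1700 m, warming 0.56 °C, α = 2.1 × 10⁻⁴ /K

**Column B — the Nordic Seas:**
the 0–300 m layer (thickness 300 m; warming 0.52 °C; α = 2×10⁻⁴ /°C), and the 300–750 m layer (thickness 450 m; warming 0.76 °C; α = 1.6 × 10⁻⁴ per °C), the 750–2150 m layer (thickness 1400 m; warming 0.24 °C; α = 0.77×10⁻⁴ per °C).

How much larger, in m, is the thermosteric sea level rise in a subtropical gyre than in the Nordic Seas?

0.196 m larger

A 0–42 m: 42 × 2.7×10⁻⁴ × 0.58 = 0.0065772 m
A Layer 2: 2.1×10⁻⁴ × 820 × 0.59 = 0.101598 m
A 2.1×10⁻⁴ × 1700 × 0.56 = 0.19992 m
A total: 0.3080952 m
B 2×10⁻⁴ × 300 × 0.52 = 0.03120 m
B 1.6×10⁻⁴ × 450 × 0.76 = 0.05472 m
B 750–2150 m: 1400 × 0.77×10⁻⁴ × 0.24 = 0.025872 m
B total: 0.111792 m
Difference: 0.3080952 − 0.111792 = 0.1963032 m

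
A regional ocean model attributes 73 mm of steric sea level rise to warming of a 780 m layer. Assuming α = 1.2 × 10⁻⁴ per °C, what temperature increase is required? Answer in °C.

ΔT = Δh/(αH) = 0.073 / (1.2×10⁻⁴ × 780) ≈ 0.7799 °C

about 0.780 °C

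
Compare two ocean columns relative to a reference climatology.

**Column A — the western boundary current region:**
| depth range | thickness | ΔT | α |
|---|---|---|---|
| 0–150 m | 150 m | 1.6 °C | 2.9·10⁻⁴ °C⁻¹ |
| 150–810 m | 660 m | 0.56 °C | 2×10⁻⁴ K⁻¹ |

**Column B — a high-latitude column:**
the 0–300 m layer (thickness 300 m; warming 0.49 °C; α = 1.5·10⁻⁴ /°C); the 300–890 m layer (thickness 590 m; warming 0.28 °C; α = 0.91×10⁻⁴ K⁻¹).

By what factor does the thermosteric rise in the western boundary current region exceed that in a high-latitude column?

A 1.6 × 150 × 2.9×10⁻⁴ = 0.06960 m
A Layer 2: 660 × 0.56 × 2×10⁻⁴ = 0.07392 m
A total: 0.14352 m
B 0–300 m: 1.5×10⁻⁴ × 0.49 × 300 = 0.02205 m
B Layer 2: 0.91×10⁻⁴ × 590 × 0.28 = 0.0150332 m
B total: 0.0370832 m
Ratio: 0.14352 / 0.0370832 ≈ 3.870

≈ 3.87×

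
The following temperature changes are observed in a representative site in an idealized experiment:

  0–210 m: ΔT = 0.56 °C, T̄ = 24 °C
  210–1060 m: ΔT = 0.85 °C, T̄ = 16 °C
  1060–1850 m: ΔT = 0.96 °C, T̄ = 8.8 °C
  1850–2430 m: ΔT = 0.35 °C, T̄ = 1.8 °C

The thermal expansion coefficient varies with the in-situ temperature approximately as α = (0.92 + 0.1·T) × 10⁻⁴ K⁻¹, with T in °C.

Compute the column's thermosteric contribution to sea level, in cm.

38.0 cm of thermosteric rise

Layer 1: α = (0.92 + 0.1×24)×10⁻⁴ = 3.32×10⁻⁴ K⁻¹
Layer 2: α = (0.92 + 0.1×16)×10⁻⁴ = 2.52×10⁻⁴ K⁻¹
Layer 3: α = (0.92 + 0.1×8.8)×10⁻⁴ = 1.8×10⁻⁴ K⁻¹
Layer 4: α = (0.92 + 0.1×1.8)×10⁻⁴ = 1.1×10⁻⁴ K⁻¹
3.32×10⁻⁴ × 0.56 × 210 = 0.0390432 m
Layer 2: 850 × 2.52×10⁻⁴ × 0.85 = 0.18207 m
1.8×10⁻⁴ × 790 × 0.96 = 0.136512 m
Layer 4: 0.35 × 1.1×10⁻⁴ × 580 = 0.02233 m
Δh = 0.0390432 + 0.18207 + 0.136512 + 0.02233 = 0.3799552 m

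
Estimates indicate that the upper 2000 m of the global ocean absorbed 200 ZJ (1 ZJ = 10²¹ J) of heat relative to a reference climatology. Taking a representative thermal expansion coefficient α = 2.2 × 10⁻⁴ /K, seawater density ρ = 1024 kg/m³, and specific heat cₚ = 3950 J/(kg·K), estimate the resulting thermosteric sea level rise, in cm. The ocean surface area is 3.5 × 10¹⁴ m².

Δh = 3.11 cm

Per unit area: Q = 200×10²¹ / (3.5×10¹⁴) ≈ 5.714×10⁸ J/m²
Δh = αQ/(ρcₚ) = 2.2×10⁻⁴ × 5.714×10⁸ / (1024 × 3950) ≈ 0.031079 m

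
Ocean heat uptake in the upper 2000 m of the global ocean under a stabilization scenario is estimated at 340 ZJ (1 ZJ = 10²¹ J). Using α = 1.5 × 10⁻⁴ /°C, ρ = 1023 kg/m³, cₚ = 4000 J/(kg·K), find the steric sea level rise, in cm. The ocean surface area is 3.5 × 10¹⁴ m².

Δh = 3.56 cm

Per unit area: Q = 340×10²¹ / (3.5×10¹⁴) ≈ 9.714×10⁸ J/m²
Δh = αQ/(ρcₚ) = 1.5×10⁻⁴ × 9.714×10⁸ / (1023 × 4000) ≈ 0.035609 m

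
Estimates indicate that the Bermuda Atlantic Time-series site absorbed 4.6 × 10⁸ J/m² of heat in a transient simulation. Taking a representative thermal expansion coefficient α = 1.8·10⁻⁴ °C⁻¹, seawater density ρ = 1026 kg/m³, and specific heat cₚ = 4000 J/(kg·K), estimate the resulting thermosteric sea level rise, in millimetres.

about 20.2 mm

Δh = αQ/(ρcₚ) = 1.8×10⁻⁴ × 4.6×10⁸ / (1026 × 4000) ≈ 0.020175 m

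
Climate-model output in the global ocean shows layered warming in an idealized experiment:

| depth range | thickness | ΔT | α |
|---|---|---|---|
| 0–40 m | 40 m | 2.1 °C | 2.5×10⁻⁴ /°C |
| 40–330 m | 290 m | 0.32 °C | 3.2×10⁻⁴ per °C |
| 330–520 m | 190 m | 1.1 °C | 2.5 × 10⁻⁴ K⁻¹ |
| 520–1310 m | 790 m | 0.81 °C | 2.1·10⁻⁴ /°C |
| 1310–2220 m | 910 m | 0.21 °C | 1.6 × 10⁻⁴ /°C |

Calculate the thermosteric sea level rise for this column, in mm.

Δh ≈ 270 mm

Layer 1: 2.1 × 2.5×10⁻⁴ × 40 = 0.02100 m
40–330 m: 290 × 3.2×10⁻⁴ × 0.32 = 0.029696 m
Layer 3: 190 × 1.1 × 2.5×10⁻⁴ = 0.05225 m
Layer 4: 2.1×10⁻⁴ × 790 × 0.81 = 0.134379 m
1310–2220 m: 910 × 1.6×10⁻⁴ × 0.21 = 0.030576 m
Δh = 0.02100 + 0.029696 + 0.05225 + 0.134379 + 0.030576 = 0.267901 m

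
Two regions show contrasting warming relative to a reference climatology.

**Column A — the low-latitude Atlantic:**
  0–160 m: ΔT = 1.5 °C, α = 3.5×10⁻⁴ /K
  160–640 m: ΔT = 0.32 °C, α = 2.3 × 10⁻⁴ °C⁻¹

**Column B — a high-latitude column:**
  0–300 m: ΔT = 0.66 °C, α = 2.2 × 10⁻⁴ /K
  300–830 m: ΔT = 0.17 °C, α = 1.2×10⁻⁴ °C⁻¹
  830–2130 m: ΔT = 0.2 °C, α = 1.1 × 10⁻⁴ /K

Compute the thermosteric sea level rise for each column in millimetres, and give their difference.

A 0–160 m: 3.5×10⁻⁴ × 160 × 1.5 = 0.08400 m
A 0.32 × 480 × 2.3×10⁻⁴ = 0.035328 m
A total: 0.119328 m
B 0–300 m: 0.66 × 300 × 2.2×10⁻⁴ = 0.04356 m
B 0.17 × 530 × 1.2×10⁻⁴ = 0.010812 m
B 830–2130 m: 0.2 × 1300 × 1.1×10⁻⁴ = 0.02860 m
B total: 0.082972 m
Difference: 0.119328 − 0.082972 = 0.036356 m

A: 120 mm; B: 83 mm; difference 36 mm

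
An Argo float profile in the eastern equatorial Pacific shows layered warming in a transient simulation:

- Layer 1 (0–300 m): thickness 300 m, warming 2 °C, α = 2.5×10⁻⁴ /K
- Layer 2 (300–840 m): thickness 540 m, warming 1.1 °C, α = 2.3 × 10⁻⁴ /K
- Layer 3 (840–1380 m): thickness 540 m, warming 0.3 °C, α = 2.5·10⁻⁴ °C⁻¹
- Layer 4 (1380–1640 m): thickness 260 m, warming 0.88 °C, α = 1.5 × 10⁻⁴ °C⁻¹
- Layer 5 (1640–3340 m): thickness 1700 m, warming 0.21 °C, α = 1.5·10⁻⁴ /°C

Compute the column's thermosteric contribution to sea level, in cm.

41.5 cm

Layer 1: 2.5×10⁻⁴ × 2 × 300 = 0.15000 m
Layer 2: 540 × 1.1 × 2.3×10⁻⁴ = 0.13662 m
840–1380 m: 540 × 0.3 × 2.5×10⁻⁴ = 0.04050 m
Layer 4: 260 × 1.5×10⁻⁴ × 0.88 = 0.03432 m
1640–3340 m: 1700 × 0.21 × 1.5×10⁻⁴ = 0.05355 m
Δh = 0.15000 + 0.13662 + 0.04050 + 0.03432 + 0.05355 = 0.41499 m ≈ 41.5 cm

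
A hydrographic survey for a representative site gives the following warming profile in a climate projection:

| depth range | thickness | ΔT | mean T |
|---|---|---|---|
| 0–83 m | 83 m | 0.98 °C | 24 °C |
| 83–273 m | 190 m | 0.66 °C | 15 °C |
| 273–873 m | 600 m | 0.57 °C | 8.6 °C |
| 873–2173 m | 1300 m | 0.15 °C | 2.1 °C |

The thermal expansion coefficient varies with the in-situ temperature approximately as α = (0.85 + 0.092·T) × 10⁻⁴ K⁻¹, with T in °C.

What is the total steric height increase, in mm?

Layer 1: α = (0.85 + 0.092×24)×10⁻⁴ = 3.058×10⁻⁴ K⁻¹
Layer 2: α = (0.85 + 0.092×15)×10⁻⁴ = 2.23×10⁻⁴ K⁻¹
Layer 3: α = (0.85 + 0.092×8.6)×10⁻⁴ = 1.6412×10⁻⁴ K⁻¹
Layer 4: α = (0.85 + 0.092×2.1)×10⁻⁴ = 1.0432×10⁻⁴ K⁻¹
0.98 × 3.058×10⁻⁴ × 83 = 0.024873772 m
190 × 0.66 × 2.23×10⁻⁴ = 0.0279642 m
Layer 3: 600 × 1.6412×10⁻⁴ × 0.57 = 0.05612904 m
1.0432×10⁻⁴ × 1300 × 0.15 = 0.0203424 m
Δh = 0.024873772 + 0.0279642 + 0.05612904 + 0.0203424 = 0.129309412 m

Δh = 130 mm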